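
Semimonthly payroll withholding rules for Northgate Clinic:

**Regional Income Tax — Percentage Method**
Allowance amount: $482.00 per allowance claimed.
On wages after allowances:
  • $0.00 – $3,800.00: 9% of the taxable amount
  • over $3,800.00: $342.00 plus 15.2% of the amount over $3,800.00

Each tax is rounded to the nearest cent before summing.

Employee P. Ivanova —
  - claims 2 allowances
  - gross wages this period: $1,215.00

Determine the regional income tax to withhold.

Regional Income Tax: taxable = $1,215.00 − 2×$482.00 = $251.00
  9% × $251.00 = $22.59

$22.59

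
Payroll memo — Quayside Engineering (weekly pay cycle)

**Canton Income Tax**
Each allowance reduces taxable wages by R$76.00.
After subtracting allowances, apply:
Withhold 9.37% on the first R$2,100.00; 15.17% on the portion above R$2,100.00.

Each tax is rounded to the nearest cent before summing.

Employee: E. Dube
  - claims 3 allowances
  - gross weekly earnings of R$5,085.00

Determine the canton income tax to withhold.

R$615.01

Canton Income Tax: taxable = R$5,085.00 − 3×R$76.00 = R$4,857.00
  R$196.77 + 15.17% × (R$4,857.00 − R$2,100.00) = R$196.77 + 15.17% × R$2,757.00 = R$615.01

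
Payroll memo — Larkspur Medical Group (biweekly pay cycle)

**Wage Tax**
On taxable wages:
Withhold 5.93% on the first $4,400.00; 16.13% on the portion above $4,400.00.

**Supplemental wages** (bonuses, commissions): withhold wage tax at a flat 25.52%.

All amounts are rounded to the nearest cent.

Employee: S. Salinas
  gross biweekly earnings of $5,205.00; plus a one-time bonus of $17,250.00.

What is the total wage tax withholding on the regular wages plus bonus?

$4,792.97

Wage Tax: taxable = $5,205.00
  $260.92 + 16.13% × ($5,205.00 − $4,400.00) = $260.92 + 16.13% × $805.00 = $390.77
Supplemental (25.52% flat on bonus): 25.52% × $17,250.00 = $4,402.20
Total wage tax: $390.77 + $4,402.20 = $4,792.97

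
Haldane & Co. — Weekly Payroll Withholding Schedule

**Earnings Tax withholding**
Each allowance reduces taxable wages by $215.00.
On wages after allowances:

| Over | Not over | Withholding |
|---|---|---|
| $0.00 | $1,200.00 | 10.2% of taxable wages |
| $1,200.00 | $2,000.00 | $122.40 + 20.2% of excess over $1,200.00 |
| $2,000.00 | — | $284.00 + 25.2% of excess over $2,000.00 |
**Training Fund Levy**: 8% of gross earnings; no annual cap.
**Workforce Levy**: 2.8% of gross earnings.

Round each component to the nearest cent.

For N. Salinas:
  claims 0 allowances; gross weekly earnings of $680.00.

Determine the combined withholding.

Earnings Tax: taxable = $680.00
  10.2% × $680.00 = $69.36
Training Fund Levy: 8% × $680.00 = $54.40
Workforce Levy: 2.8% × $680.00 = $19.04
Total: $69.36 + $54.40 + $19.04 = $142.80

$142.80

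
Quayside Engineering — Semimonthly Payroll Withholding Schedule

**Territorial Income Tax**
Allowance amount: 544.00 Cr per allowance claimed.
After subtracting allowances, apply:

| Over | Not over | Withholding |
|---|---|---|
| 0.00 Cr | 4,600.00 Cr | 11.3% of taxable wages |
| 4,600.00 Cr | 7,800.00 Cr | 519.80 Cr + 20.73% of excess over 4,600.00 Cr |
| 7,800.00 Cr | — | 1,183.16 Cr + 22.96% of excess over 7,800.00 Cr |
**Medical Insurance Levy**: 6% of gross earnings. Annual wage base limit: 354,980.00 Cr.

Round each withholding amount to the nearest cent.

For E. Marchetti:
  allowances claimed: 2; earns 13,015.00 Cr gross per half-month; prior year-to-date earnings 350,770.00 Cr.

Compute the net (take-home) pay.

10,631.68 Cr

Territorial Income Tax: taxable = 13,015.00 Cr − 2×544.00 Cr = 11,927.00 Cr
  1,183.16 Cr + 22.96% × (11,927.00 Cr − 7,800.00 Cr) = 1,183.16 Cr + 22.96% × 4,127.00 Cr = 2,130.72 Cr
Medical Insurance Levy: cap 354,980.00 Cr − YTD 350,770.00 Cr = 4,210.00 Cr subject; 6% × 4,210.00 Cr = 252.60 Cr
Total withheld: 2,130.72 Cr + 252.60 Cr = 2,383.32 Cr
Net pay: 13,015.00 Cr − 2,383.32 Cr = 10,631.68 Cr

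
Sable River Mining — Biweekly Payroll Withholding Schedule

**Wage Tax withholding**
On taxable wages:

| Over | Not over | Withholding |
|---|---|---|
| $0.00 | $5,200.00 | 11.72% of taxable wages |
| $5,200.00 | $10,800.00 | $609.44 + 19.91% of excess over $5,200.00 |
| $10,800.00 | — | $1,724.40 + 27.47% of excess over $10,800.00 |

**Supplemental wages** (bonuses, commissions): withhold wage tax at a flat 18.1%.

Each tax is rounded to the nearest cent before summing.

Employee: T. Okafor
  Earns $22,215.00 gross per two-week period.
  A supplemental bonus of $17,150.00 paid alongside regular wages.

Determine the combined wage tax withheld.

$7,964.25

Wage Tax: taxable = $22,215.00
  $1,724.40 + 27.47% × ($22,215.00 − $10,800.00) = $1,724.40 + 27.47% × $11,415.00 = $4,860.10
Supplemental (18.1% flat on bonus): 18.1% × $17,150.00 = $3,104.15
Total wage tax: $4,860.10 + $3,104.15 = $7,964.25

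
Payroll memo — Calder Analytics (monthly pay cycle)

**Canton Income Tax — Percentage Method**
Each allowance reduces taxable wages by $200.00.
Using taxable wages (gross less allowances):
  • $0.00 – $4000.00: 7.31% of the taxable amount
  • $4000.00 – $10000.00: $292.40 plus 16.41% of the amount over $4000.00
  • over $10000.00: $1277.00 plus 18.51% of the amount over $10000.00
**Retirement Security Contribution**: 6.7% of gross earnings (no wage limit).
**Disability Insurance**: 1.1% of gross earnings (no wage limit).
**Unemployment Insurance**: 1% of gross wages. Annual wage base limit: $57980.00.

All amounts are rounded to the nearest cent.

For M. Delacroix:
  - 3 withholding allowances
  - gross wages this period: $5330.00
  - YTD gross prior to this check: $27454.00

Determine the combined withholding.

Canton Income Tax: taxable = $5330.00 − 3×$200.00 = $4730.00
  $292.40 + 16.41% × ($4730.00 − $4000.00) = $292.40 + 16.41% × $730.00 = $412.19
Retirement Security Contribution: 6.7% × $5330.00 = $357.11
Disability Insurance: 1.1% × $5330.00 = $58.63
Unemployment Insurance: 1% × $5330.00 = $53.30
Total: $412.19 + $357.11 + $58.63 + $53.30 = $881.23

$881.23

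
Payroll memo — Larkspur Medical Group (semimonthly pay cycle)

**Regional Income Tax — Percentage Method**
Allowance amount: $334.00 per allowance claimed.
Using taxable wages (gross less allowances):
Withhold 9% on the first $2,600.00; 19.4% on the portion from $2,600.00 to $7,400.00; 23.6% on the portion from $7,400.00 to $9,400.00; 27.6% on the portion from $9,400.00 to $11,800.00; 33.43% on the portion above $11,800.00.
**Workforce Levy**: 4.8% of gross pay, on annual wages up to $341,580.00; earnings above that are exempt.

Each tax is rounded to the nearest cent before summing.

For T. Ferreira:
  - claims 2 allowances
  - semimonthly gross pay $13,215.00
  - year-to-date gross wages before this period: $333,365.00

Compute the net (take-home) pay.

$10,271.36

Regional Income Tax: taxable = $13,215.00 − 2×$334.00 = $12,547.00
  $2,299.60 + 33.43% × ($12,547.00 − $11,800.00) = $2,299.60 + 33.43% × $747.00 = $2,549.32
Workforce Levy: cap $341,580.00 − YTD $333,365.00 = $8,215.00 subject; 4.8% × $8,215.00 = $394.32
Total withheld: $2,549.32 + $394.32 = $2,943.64
Net pay: $13,215.00 − $2,943.64 = $10,271.36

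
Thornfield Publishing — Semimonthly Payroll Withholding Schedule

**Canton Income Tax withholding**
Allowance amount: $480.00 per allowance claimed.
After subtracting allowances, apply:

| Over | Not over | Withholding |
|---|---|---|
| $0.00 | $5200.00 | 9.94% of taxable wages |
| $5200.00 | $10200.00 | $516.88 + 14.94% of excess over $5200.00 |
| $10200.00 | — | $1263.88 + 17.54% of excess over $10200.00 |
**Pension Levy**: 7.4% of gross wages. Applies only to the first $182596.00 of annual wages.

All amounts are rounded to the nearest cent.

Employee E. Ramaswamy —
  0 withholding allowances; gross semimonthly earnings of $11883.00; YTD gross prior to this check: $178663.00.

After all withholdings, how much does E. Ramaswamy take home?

$10032.88

Canton Income Tax: taxable = $11883.00
  $1263.88 + 17.54% × ($11883.00 − $10200.00) = $1263.88 + 17.54% × $1683.00 = $1559.08
Pension Levy: cap $182596.00 − YTD $178663.00 = $3933.00 subject; 7.4% × $3933.00 = $291.04
Total withheld: $1559.08 + $291.04 = $1850.12
Net pay: $11883.00 − $1850.12 = $10032.88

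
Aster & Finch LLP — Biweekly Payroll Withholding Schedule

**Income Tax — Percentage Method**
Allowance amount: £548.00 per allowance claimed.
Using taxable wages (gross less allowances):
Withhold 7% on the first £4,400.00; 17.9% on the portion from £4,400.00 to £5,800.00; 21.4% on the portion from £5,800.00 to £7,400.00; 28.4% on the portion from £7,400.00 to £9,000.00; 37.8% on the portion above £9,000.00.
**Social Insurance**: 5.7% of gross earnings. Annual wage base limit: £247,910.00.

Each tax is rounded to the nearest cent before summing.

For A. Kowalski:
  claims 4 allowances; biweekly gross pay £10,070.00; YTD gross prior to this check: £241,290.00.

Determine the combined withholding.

Income Tax: taxable = £10,070.00 − 4×£548.00 = £7,878.00
  £901.00 + 28.4% × (£7,878.00 − £7,400.00) = £901.00 + 28.4% × £478.00 = £1,036.75
Social Insurance: cap £247,910.00 − YTD £241,290.00 = £6,620.00 subject; 5.7% × £6,620.00 = £377.34
Total: £1,036.75 + £377.34 = £1,414.09

£1,414.09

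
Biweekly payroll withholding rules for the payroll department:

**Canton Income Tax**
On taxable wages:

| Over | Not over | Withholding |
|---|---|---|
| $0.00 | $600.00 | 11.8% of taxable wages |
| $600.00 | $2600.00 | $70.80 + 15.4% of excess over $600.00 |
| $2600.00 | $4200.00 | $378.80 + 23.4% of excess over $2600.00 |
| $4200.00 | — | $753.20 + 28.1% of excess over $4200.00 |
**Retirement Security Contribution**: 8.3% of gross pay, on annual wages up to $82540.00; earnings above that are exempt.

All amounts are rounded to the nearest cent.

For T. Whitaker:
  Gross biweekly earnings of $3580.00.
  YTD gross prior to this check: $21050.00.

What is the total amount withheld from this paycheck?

$905.26

Canton Income Tax: taxable = $3580.00
  $378.80 + 23.4% × ($3580.00 − $2600.00) = $378.80 + 23.4% × $980.00 = $608.12
Retirement Security Contribution: 8.3% × $3580.00 = $297.14
Total: $608.12 + $297.14 = $905.26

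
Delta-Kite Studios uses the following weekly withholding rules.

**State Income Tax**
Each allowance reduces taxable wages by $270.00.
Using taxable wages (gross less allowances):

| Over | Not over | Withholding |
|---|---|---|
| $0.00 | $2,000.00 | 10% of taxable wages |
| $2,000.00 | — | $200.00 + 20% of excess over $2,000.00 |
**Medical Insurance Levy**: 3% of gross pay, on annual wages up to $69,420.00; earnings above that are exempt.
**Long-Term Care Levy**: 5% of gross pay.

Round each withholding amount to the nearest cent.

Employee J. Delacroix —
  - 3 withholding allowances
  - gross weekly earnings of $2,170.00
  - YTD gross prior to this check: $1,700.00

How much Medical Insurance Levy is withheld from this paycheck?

Medical Insurance Levy: 3% × $2,170.00 = $65.10

$65.10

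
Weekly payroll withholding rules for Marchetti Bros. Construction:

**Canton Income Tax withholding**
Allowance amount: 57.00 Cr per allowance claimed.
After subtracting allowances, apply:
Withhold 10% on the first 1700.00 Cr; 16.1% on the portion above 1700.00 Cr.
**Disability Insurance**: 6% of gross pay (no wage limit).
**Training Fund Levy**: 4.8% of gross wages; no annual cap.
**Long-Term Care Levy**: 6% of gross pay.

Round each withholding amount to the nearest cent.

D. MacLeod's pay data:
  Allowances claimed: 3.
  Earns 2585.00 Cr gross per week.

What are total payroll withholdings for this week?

Canton Income Tax: taxable = 2585.00 Cr − 3×57.00 Cr = 2414.00 Cr
  170.00 Cr + 16.1% × (2414.00 Cr − 1700.00 Cr) = 170.00 Cr + 16.1% × 714.00 Cr = 284.95 Cr
Disability Insurance: 6% × 2585.00 Cr = 155.10 Cr
Training Fund Levy: 4.8% × 2585.00 Cr = 124.08 Cr
Long-Term Care Levy: 6% × 2585.00 Cr = 155.10 Cr
Total: 284.95 Cr + 155.10 Cr + 124.08 Cr + 155.10 Cr = 719.23 Cr

719.23 Cr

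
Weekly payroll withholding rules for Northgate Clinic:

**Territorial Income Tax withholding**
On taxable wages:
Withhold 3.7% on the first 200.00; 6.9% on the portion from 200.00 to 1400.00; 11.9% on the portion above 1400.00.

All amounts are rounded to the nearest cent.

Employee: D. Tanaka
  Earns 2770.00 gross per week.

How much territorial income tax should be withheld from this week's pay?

Territorial Income Tax: taxable = 2770.00
  90.20 + 11.9% × (2770.00 − 1400.00) = 90.20 + 11.9% × 1370.00 = 253.23

253.23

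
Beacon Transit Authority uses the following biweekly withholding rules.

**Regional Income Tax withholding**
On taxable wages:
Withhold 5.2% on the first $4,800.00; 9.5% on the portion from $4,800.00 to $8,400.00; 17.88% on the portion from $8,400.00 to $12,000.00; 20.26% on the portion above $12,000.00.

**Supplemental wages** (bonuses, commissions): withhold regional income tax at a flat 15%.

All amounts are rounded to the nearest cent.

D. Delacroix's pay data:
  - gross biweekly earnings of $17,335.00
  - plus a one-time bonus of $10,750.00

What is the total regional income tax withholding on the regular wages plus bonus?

$3,928.65

Regional Income Tax: taxable = $17,335.00
  $1,235.28 + 20.26% × ($17,335.00 − $12,000.00) = $1,235.28 + 20.26% × $5,335.00 = $2,316.15
Supplemental (15% flat on bonus): 15% × $10,750.00 = $1,612.50
Total regional income tax: $2,316.15 + $1,612.50 = $3,928.65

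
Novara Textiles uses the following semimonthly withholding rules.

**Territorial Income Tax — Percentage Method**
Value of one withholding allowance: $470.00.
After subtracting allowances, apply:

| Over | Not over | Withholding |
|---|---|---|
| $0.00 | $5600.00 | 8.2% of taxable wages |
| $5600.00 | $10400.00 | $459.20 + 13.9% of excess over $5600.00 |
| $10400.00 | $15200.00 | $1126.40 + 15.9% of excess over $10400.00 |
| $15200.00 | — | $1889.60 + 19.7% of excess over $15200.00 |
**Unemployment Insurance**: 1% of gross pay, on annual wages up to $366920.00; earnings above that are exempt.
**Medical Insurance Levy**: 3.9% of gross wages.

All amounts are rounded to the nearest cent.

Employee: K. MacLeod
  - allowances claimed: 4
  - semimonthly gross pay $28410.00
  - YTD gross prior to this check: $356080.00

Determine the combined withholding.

$5338.00

Territorial Income Tax: taxable = $28410.00 − 4×$470.00 = $26530.00
  $1889.60 + 19.7% × ($26530.00 − $15200.00) = $1889.60 + 19.7% × $11330.00 = $4121.61
Unemployment Insurance: cap $366920.00 − YTD $356080.00 = $10840.00 subject; 1% × $10840.00 = $108.40
Medical Insurance Levy: 3.9% × $28410.00 = $1107.99
Total: $4121.61 + $108.40 + $1107.99 = $5338.00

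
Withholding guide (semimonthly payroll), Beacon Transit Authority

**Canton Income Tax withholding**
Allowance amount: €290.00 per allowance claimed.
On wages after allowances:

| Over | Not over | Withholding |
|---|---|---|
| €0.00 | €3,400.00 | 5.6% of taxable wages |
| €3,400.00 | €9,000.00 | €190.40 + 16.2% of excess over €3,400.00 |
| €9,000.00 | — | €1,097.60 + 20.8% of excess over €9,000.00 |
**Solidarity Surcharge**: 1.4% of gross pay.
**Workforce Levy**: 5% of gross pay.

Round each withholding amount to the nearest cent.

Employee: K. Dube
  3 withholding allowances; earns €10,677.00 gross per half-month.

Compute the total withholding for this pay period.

Canton Income Tax: taxable = €10,677.00 − 3×€290.00 = €9,807.00
  €1,097.60 + 20.8% × (€9,807.00 − €9,000.00) = €1,097.60 + 20.8% × €807.00 = €1,265.46
Solidarity Surcharge: 1.4% × €10,677.00 = €149.48
Workforce Levy: 5% × €10,677.00 = €533.85
Total: €1,265.46 + €149.48 + €533.85 = €1,948.79

€1,948.79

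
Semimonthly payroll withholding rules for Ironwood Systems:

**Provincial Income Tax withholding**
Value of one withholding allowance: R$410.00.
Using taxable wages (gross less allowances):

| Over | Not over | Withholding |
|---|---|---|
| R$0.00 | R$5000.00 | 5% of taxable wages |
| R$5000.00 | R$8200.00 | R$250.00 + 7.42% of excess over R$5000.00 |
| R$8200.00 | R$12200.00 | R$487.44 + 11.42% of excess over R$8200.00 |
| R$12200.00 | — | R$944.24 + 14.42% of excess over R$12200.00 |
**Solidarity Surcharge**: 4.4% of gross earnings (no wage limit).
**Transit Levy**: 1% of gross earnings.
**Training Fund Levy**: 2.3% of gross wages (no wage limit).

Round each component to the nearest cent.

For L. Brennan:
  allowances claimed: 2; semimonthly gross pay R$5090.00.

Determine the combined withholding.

R$605.43

Provincial Income Tax: taxable = R$5090.00 − 2×R$410.00 = R$4270.00
  5% × R$4270.00 = R$213.50
Solidarity Surcharge: 4.4% × R$5090.00 = R$223.96
Transit Levy: 1% × R$5090.00 = R$50.90
Training Fund Levy: 2.3% × R$5090.00 = R$117.07
Total: R$213.50 + R$223.96 + R$50.90 + R$117.07 = R$605.43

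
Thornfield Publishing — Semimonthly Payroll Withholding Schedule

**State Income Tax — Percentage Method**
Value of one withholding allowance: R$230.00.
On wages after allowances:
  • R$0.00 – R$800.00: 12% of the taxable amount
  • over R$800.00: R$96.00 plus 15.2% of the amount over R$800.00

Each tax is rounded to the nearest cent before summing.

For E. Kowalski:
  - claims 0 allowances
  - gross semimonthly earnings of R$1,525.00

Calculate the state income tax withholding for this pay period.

State Income Tax: taxable = R$1,525.00
  R$96.00 + 15.2% × (R$1,525.00 − R$800.00) = R$96.00 + 15.2% × R$725.00 = R$206.20

R$206.20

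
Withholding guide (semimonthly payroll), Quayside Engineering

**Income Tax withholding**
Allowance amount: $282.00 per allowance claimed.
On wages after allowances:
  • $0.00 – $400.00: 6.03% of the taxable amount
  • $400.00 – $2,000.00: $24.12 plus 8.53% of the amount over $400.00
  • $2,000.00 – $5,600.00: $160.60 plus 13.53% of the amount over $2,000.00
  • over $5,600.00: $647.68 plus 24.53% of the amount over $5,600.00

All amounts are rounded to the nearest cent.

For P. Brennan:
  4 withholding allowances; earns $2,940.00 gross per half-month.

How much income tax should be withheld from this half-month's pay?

Income Tax: taxable = $2,940.00 − 4×$282.00 = $1,812.00
  $24.12 + 8.53% × ($1,812.00 − $400.00) = $24.12 + 8.53% × $1,412.00 = $144.56

$144.56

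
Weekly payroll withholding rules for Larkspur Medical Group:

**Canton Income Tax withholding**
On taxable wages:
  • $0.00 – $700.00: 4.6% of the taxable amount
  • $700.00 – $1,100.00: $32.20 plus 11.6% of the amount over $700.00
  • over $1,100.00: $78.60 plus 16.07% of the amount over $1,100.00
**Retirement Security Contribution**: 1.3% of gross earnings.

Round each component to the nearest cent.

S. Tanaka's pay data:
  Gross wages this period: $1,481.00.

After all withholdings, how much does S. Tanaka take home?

$1,321.92

Canton Income Tax: taxable = $1,481.00
  $78.60 + 16.07% × ($1,481.00 − $1,100.00) = $78.60 + 16.07% × $381.00 = $139.83
Retirement Security Contribution: 1.3% × $1,481.00 = $19.25
Total withheld: $139.83 + $19.25 = $159.08
Net pay: $1,481.00 − $159.08 = $1,321.92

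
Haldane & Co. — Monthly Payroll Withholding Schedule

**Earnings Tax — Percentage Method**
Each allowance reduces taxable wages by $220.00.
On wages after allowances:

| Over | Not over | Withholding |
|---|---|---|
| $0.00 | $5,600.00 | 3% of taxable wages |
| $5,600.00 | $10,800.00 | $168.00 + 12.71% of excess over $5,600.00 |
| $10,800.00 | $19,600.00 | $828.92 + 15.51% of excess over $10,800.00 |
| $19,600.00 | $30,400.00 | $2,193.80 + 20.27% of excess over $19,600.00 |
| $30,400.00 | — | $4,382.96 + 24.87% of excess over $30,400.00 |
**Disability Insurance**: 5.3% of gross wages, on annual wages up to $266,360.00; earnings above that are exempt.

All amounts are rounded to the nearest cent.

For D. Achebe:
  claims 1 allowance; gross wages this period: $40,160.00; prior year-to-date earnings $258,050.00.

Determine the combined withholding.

Earnings Tax: taxable = $40,160.00 − 1×$220.00 = $39,940.00
  $4,382.96 + 24.87% × ($39,940.00 − $30,400.00) = $4,382.96 + 24.87% × $9,540.00 = $6,755.56
Disability Insurance: cap $266,360.00 − YTD $258,050.00 = $8,310.00 subject; 5.3% × $8,310.00 = $440.43
Total: $6,755.56 + $440.43 = $7,195.99

$7,195.99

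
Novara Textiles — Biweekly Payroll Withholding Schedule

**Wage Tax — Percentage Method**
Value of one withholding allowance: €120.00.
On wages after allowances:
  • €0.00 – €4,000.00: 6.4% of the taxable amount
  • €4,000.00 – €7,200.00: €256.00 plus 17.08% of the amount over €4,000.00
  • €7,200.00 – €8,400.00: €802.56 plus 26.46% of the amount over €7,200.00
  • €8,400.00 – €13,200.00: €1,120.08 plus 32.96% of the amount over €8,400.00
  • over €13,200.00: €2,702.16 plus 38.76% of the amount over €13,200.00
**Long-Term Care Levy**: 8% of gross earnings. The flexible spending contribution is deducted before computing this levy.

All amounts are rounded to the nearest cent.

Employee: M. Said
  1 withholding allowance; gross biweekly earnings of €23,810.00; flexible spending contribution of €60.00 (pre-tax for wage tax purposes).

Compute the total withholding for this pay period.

Wage Tax: taxable = €23,810.00 − €60.00 − 1×€120.00 = €23,630.00
  €2,702.16 + 38.76% × (€23,630.00 − €13,200.00) = €2,702.16 + 38.76% × €10,430.00 = €6,744.83
Long-Term Care Levy: 8% × €23,750.00 = €1,900.00
Total: €6,744.83 + €1,900.00 = €8,644.83

€8,644.83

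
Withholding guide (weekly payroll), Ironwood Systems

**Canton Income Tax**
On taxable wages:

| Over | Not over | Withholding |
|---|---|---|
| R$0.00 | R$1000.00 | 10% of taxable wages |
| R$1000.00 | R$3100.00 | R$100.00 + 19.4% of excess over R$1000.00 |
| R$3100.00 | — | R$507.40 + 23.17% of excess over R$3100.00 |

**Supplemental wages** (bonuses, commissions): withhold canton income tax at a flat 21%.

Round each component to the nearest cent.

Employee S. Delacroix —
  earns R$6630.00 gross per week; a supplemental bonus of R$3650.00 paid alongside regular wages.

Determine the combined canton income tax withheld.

R$2091.80

Canton Income Tax: taxable = R$6630.00
  R$507.40 + 23.17% × (R$6630.00 − R$3100.00) = R$507.40 + 23.17% × R$3530.00 = R$1325.30
Supplemental (21% flat on bonus): 21% × R$3650.00 = R$766.50
Total canton income tax: R$1325.30 + R$766.50 = R$2091.80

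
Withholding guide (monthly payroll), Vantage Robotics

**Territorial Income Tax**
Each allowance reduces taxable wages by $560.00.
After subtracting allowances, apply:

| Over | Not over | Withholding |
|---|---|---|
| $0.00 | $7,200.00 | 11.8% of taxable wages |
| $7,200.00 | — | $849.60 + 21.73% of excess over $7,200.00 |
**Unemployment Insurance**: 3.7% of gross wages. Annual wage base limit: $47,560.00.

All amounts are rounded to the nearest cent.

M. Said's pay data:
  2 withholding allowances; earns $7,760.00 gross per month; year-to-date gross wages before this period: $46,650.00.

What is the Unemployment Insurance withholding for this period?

$33.67

Unemployment Insurance: cap $47,560.00 − YTD $46,650.00 = $910.00 subject; 3.7% × $910.00 = $33.67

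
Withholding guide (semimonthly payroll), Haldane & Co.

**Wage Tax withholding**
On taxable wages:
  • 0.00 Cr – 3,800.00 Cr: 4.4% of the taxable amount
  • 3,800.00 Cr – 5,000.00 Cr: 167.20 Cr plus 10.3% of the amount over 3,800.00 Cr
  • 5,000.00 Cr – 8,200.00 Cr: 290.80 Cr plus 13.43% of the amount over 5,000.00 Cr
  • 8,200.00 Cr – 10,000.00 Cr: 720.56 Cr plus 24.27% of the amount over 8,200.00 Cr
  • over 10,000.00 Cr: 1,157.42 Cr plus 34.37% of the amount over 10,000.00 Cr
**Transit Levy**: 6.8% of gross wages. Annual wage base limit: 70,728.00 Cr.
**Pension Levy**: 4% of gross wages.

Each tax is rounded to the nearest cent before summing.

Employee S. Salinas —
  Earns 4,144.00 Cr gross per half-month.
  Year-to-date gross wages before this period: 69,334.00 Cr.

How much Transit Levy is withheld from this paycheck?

Transit Levy: cap 70,728.00 Cr − YTD 69,334.00 Cr = 1,394.00 Cr subject; 6.8% × 1,394.00 Cr = 94.79 Cr

94.79 Cr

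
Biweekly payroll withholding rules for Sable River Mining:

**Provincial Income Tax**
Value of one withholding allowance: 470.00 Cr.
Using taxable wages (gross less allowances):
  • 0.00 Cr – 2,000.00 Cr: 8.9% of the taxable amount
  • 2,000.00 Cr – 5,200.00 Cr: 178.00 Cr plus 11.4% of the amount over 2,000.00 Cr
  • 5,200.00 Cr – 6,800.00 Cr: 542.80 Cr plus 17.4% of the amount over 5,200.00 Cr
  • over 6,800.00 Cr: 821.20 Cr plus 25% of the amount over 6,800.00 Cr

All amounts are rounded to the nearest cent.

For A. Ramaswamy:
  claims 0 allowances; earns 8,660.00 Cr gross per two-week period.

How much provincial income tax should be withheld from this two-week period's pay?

1,286.20 Cr

Provincial Income Tax: taxable = 8,660.00 Cr
  821.20 Cr + 25% × (8,660.00 Cr − 6,800.00 Cr) = 821.20 Cr + 25% × 1,860.00 Cr = 1,286.20 Cr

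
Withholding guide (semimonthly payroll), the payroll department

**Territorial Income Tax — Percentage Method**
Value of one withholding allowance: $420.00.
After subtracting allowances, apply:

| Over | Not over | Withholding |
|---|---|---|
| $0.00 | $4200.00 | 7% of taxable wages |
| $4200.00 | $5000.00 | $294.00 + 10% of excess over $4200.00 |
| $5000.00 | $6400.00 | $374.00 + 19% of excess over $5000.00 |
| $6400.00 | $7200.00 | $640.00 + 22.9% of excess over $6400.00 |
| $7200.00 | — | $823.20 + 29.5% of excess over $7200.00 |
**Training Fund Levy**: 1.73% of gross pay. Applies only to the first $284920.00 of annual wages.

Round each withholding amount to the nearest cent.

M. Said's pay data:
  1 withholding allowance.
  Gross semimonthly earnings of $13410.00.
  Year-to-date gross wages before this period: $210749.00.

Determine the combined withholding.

$2763.24

Territorial Income Tax: taxable = $13410.00 − 1×$420.00 = $12990.00
  $823.20 + 29.5% × ($12990.00 − $7200.00) = $823.20 + 29.5% × $5790.00 = $2531.25
Training Fund Levy: 1.73% × $13410.00 = $231.99
Total: $2531.25 + $231.99 = $2763.24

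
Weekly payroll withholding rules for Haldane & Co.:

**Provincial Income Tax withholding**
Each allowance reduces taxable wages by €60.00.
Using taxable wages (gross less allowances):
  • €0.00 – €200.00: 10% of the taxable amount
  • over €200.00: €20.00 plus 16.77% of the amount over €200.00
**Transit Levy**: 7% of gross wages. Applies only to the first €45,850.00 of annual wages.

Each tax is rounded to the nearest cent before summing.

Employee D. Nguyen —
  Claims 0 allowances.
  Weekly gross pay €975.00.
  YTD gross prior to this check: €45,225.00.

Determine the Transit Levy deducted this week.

Transit Levy: cap €45,850.00 − YTD €45,225.00 = €625.00 subject; 7% × €625.00 = €43.75

€43.75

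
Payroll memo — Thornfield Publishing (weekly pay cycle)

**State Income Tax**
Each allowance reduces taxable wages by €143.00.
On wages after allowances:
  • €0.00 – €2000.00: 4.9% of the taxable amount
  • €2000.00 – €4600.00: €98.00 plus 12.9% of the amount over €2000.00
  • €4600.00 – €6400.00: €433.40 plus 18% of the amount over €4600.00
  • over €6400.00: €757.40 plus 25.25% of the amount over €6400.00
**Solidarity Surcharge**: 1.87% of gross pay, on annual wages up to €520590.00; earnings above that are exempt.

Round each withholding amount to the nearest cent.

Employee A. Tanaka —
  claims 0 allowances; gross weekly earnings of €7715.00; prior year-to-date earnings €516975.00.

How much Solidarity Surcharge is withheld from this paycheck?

€67.60

Solidarity Surcharge: cap €520590.00 − YTD €516975.00 = €3615.00 subject; 1.87% × €3615.00 = €67.60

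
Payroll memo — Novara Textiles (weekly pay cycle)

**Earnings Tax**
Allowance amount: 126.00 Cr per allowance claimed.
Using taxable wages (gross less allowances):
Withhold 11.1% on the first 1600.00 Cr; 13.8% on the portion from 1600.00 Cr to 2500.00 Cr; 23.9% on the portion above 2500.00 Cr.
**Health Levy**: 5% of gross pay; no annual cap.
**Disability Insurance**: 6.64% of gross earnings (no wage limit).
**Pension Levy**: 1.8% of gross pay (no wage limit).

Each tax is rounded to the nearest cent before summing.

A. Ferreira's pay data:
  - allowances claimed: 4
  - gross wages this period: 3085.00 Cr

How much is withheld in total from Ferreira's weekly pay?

Earnings Tax: taxable = 3085.00 Cr − 4×126.00 Cr = 2581.00 Cr
  301.80 Cr + 23.9% × (2581.00 Cr − 2500.00 Cr) = 301.80 Cr + 23.9% × 81.00 Cr = 321.16 Cr
Health Levy: 5% × 3085.00 Cr = 154.25 Cr
Disability Insurance: 6.64% × 3085.00 Cr = 204.84 Cr
Pension Levy: 1.8% × 3085.00 Cr = 55.53 Cr
Total: 321.16 Cr + 154.25 Cr + 204.84 Cr + 55.53 Cr = 735.78 Cr

735.78 Cr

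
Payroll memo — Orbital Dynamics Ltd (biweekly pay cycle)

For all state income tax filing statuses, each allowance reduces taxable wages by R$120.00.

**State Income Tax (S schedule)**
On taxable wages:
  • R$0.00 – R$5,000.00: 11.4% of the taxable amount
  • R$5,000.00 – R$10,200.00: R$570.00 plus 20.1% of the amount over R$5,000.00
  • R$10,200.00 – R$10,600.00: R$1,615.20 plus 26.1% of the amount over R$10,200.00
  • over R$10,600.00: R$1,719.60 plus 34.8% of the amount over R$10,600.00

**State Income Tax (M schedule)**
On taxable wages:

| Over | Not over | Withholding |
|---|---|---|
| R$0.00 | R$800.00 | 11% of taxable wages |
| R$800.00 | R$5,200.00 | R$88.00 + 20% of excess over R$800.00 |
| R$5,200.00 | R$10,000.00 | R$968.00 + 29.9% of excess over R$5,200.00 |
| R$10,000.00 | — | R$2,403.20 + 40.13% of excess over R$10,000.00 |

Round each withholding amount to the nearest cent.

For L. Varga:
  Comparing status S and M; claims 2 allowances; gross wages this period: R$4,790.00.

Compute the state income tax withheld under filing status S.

State Income Tax (S): taxable = R$4,790.00 − 2×R$120.00 = R$4,550.00
  11.4% × R$4,550.00 = R$518.70

R$518.70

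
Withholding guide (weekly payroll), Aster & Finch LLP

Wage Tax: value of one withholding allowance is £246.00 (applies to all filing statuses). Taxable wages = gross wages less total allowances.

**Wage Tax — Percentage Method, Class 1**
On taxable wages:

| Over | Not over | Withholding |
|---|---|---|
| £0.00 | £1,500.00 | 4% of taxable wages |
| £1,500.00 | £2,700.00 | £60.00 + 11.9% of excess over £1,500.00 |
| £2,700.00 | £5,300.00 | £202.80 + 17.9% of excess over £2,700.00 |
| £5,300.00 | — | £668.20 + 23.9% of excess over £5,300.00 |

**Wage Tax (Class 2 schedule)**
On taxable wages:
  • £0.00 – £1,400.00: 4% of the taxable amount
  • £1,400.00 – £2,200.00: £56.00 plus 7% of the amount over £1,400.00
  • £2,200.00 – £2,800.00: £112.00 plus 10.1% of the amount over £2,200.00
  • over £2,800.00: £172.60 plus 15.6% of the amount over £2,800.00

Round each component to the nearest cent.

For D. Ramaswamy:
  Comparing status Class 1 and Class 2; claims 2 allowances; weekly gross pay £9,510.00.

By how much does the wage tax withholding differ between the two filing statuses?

£414.19

Wage Tax (Class 1): taxable = £9,510.00 − 2×£246.00 = £9,018.00
  £668.20 + 23.9% × (£9,018.00 − £5,300.00) = £668.20 + 23.9% × £3,718.00 = £1,556.80
Wage Tax (Class 2): taxable = £9,510.00 − 2×£246.00 = £9,018.00
  £172.60 + 15.6% × (£9,018.00 − £2,800.00) = £172.60 + 15.6% × £6,218.00 = £1,142.61
Difference: |£1,556.80 − £1,142.61| = £414.19 (higher under Class 1)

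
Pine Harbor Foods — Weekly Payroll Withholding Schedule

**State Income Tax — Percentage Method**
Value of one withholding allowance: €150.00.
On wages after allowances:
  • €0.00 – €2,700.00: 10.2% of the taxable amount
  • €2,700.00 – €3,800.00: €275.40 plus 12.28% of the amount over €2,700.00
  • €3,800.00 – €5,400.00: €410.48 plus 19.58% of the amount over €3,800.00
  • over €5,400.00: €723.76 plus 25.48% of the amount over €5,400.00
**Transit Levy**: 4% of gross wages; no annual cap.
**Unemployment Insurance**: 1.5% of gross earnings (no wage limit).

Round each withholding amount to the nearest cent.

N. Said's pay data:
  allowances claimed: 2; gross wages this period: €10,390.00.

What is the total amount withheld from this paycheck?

€2,490.22

State Income Tax: taxable = €10,390.00 − 2×€150.00 = €10,090.00
  €723.76 + 25.48% × (€10,090.00 − €5,400.00) = €723.76 + 25.48% × €4,690.00 = €1,918.77
Transit Levy: 4% × €10,390.00 = €415.60
Unemployment Insurance: 1.5% × €10,390.00 = €155.85
Total: €1,918.77 + €415.60 + €155.85 = €2,490.22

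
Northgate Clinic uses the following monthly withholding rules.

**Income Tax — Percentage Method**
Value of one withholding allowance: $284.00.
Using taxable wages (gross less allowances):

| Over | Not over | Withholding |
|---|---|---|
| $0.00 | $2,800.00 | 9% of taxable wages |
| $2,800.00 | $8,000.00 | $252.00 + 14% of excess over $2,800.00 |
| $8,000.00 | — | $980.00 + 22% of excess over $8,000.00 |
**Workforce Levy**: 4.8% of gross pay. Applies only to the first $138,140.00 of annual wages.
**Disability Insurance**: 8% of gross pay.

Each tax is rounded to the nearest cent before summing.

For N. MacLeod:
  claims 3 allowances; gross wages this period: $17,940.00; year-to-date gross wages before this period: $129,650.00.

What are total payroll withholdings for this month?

$4,822.08

Income Tax: taxable = $17,940.00 − 3×$284.00 = $17,088.00
  $980.00 + 22% × ($17,088.00 − $8,000.00) = $980.00 + 22% × $9,088.00 = $2,979.36
Workforce Levy: cap $138,140.00 − YTD $129,650.00 = $8,490.00 subject; 4.8% × $8,490.00 = $407.52
Disability Insurance: 8% × $17,940.00 = $1,435.20
Total: $2,979.36 + $407.52 + $1,435.20 = $4,822.08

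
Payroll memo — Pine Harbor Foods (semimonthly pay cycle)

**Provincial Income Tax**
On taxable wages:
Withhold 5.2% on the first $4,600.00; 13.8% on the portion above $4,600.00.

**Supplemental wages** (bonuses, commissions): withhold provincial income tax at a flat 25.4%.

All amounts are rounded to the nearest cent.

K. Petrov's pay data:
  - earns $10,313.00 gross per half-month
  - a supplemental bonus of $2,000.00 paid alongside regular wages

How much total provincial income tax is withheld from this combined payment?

$1,535.59

Provincial Income Tax: taxable = $10,313.00
  $239.20 + 13.8% × ($10,313.00 − $4,600.00) = $239.20 + 13.8% × $5,713.00 = $1,027.59
Supplemental (25.4% flat on bonus): 25.4% × $2,000.00 = $508.00
Total provincial income tax: $1,027.59 + $508.00 = $1,535.59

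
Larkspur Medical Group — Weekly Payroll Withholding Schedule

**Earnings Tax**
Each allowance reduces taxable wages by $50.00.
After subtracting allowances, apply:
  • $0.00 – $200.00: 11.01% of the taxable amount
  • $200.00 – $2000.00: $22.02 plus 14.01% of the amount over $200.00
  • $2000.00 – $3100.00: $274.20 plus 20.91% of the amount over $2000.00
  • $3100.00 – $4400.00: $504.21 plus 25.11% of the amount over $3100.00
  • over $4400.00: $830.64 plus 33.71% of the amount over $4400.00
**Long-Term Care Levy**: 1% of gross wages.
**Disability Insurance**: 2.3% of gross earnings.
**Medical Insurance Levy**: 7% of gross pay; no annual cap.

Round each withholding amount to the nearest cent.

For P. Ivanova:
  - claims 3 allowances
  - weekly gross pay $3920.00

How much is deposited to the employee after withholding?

$2843.79

Earnings Tax: taxable = $3920.00 − 3×$50.00 = $3770.00
  $504.21 + 25.11% × ($3770.00 − $3100.00) = $504.21 + 25.11% × $670.00 = $672.45
Long-Term Care Levy: 1% × $3920.00 = $39.20
Disability Insurance: 2.3% × $3920.00 = $90.16
Medical Insurance Levy: 7% × $3920.00 = $274.40
Total withheld: $672.45 + $39.20 + $90.16 + $274.40 = $1076.21
Net pay: $3920.00 − $1076.21 = $2843.79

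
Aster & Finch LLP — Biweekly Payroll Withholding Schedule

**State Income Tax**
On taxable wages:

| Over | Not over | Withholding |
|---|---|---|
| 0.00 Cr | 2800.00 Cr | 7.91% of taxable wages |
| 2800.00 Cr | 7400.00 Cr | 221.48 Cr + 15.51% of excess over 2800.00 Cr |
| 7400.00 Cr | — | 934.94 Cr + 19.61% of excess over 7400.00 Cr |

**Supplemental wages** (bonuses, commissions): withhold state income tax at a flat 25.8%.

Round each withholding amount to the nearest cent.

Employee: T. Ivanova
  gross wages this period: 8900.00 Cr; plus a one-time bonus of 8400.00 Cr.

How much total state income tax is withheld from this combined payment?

State Income Tax: taxable = 8900.00 Cr
  934.94 Cr + 19.61% × (8900.00 Cr − 7400.00 Cr) = 934.94 Cr + 19.61% × 1500.00 Cr = 1229.09 Cr
Supplemental (25.8% flat on bonus): 25.8% × 8400.00 Cr = 2167.20 Cr
Total state income tax: 1229.09 Cr + 2167.20 Cr = 3396.29 Cr

3396.29 Cr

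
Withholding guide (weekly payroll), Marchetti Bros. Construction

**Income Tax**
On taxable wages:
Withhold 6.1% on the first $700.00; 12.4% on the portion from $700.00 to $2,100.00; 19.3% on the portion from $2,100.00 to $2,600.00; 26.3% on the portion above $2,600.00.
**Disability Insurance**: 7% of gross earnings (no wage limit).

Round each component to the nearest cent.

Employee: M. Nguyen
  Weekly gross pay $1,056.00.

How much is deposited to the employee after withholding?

Income Tax: taxable = $1,056.00
  $42.70 + 12.4% × ($1,056.00 − $700.00) = $42.70 + 12.4% × $356.00 = $86.84
Disability Insurance: 7% × $1,056.00 = $73.92
Total withheld: $86.84 + $73.92 = $160.76
Net pay: $1,056.00 − $160.76 = $895.24

$895.24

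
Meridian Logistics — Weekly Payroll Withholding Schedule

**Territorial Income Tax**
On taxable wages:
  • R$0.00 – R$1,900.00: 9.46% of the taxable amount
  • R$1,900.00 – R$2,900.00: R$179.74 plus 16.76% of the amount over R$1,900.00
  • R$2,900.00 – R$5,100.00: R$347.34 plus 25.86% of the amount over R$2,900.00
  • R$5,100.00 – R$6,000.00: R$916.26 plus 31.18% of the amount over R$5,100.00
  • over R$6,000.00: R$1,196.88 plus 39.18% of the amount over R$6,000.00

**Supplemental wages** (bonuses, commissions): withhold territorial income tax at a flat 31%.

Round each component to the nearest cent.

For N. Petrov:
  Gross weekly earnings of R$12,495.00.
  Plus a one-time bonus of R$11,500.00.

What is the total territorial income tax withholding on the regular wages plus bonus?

Territorial Income Tax: taxable = R$12,495.00
  R$1,196.88 + 39.18% × (R$12,495.00 − R$6,000.00) = R$1,196.88 + 39.18% × R$6,495.00 = R$3,741.62
Supplemental (31% flat on bonus): 31% × R$11,500.00 = R$3,565.00
Total territorial income tax: R$3,741.62 + R$3,565.00 = R$7,306.62

R$7,306.62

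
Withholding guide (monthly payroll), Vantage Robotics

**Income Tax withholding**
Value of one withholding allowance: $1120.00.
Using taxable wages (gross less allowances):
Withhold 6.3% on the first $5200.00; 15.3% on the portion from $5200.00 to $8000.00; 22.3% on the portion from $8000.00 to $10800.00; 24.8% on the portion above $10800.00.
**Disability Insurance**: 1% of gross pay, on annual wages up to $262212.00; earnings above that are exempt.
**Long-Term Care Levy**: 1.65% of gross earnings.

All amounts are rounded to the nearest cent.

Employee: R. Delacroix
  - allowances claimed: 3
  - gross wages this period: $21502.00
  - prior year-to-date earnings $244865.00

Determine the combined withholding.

$3729.47

Income Tax: taxable = $21502.00 − 3×$1120.00 = $18142.00
  $1380.40 + 24.8% × ($18142.00 − $10800.00) = $1380.40 + 24.8% × $7342.00 = $3201.22
Disability Insurance: cap $262212.00 − YTD $244865.00 = $17347.00 subject; 1% × $17347.00 = $173.47
Long-Term Care Levy: 1.65% × $21502.00 = $354.78
Total: $3201.22 + $173.47 + $354.78 = $3729.47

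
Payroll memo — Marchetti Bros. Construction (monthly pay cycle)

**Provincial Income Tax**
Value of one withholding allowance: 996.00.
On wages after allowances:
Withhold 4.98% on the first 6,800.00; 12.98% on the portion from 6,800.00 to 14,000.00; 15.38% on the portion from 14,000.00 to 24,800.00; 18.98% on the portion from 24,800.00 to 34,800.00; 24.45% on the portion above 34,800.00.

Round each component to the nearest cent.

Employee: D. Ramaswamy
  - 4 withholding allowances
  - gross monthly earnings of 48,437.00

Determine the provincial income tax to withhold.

7,192.40

Provincial Income Tax: taxable = 48,437.00 − 4×996.00 = 44,453.00
  4,832.24 + 24.45% × (44,453.00 − 34,800.00) = 4,832.24 + 24.45% × 9,653.00 = 7,192.40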